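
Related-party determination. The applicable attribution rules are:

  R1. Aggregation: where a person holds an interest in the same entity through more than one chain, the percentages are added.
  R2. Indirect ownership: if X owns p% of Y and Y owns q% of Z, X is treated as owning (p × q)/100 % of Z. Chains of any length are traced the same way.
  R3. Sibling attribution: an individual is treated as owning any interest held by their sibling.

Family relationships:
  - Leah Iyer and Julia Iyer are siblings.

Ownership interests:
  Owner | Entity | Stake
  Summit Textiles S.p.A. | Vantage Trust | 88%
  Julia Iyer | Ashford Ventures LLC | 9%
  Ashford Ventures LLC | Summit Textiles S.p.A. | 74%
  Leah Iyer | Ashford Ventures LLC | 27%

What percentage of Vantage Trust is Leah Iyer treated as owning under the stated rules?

23.4432%

By sibling attribution (R3), Leah Iyer is treated as also owning Julia Iyer's interest in Ashford Ventures LLC, giving 27% + 9% = 36%.
Chain via Ashford Ventures LLC → Summit Textiles S.p.A. (R2): 36% × 74% × 88% = 23.4432% of Vantage Trust.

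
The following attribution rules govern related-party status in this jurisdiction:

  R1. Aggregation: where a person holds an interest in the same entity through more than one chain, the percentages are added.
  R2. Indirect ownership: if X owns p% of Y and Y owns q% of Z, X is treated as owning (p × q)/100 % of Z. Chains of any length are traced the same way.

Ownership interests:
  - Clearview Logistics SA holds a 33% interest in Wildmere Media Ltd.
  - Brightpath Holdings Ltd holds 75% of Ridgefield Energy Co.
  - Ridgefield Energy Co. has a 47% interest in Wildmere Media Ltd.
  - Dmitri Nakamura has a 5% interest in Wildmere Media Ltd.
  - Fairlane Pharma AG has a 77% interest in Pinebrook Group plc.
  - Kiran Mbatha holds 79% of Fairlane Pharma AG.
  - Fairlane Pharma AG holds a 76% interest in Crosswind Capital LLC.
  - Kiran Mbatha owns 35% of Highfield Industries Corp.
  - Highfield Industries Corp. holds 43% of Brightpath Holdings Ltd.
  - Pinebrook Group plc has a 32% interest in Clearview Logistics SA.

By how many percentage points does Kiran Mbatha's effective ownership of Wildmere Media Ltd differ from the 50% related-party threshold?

Chain via Highfield Industries Corp. → Brightpath Holdings Ltd → Ridgefield Energy Co. (R2): 35% × 43% × 75% × 47% = 5.305125% of Wildmere Media Ltd.
Chain via Fairlane Pharma AG → Pinebrook Group plc → Clearview Logistics SA (R2): 79% × 77% × 32% × 33% = 6.423648% of Wildmere Media Ltd.
Aggregating (R1): 5.305125% + 6.423648% = 11.728773%.
11.728773% falls short of the 50% threshold by 38.271227 percentage points.

38.271227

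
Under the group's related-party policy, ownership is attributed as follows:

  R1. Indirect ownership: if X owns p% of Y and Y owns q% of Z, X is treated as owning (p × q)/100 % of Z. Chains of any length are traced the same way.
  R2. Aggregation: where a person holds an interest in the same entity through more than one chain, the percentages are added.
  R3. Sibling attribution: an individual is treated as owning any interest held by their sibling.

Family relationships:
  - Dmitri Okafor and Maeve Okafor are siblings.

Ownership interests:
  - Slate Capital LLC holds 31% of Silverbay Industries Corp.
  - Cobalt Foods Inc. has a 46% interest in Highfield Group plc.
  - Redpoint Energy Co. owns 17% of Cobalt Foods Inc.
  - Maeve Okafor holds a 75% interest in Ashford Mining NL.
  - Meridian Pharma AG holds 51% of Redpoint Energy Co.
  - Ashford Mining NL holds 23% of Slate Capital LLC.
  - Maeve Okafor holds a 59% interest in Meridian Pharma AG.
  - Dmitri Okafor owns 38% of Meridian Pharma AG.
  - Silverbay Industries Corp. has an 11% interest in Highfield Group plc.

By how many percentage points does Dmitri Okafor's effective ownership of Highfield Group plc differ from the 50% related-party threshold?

45.543221

By sibling attribution (R3), Dmitri Okafor is treated as also owning Maeve Okafor's interest in Meridian Pharma AG, giving 38% + 59% = 97%.
By sibling attribution (R3), Dmitri Okafor is treated as owning Maeve Okafor's 75% interest in Ashford Mining NL.
Chain via Meridian Pharma AG → Redpoint Energy Co. → Cobalt Foods Inc. (R1): 97% × 51% × 17% × 46% = 3.868554% of Highfield Group plc.
Chain via Ashford Mining NL → Slate Capital LLC → Silverbay Industries Corp. (R1): 75% × 23% × 31% × 11% = 0.588225% of Highfield Group plc.
Aggregating (R2): 3.868554% + 0.588225% = 4.456779%.
4.456779% falls short of the 50% threshold by 45.543221 percentage points.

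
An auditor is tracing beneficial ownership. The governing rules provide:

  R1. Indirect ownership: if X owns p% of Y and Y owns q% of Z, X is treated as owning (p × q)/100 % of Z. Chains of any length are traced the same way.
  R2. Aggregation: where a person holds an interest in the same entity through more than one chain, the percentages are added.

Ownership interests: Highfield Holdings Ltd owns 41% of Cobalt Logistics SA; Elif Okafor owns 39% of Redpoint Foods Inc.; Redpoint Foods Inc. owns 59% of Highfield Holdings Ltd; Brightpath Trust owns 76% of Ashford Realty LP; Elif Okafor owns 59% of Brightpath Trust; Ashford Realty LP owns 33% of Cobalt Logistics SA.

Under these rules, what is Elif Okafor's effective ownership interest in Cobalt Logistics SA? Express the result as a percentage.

Chain via Brightpath Trust → Ashford Realty LP (R1): 59% × 76% × 33% = 14.7972% of Cobalt Logistics SA.
Chain via Redpoint Foods Inc. → Highfield Holdings Ltd (R1): 39% × 59% × 41% = 9.4341% of Cobalt Logistics SA.
Aggregating (R2): 14.7972% + 9.4341% = 24.2313%.

24.2313%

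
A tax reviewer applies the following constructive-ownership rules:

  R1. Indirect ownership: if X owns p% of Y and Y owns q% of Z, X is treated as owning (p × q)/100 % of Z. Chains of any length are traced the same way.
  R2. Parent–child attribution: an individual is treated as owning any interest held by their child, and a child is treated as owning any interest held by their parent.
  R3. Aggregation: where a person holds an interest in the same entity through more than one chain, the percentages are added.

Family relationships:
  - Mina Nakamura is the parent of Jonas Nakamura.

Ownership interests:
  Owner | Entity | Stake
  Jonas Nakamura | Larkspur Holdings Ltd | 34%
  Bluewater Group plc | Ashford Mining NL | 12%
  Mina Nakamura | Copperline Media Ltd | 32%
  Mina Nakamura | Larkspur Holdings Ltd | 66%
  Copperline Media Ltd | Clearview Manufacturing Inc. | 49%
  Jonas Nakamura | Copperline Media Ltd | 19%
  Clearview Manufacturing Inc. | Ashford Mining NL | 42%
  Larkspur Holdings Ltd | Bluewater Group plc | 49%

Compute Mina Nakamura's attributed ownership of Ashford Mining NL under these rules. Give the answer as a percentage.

16.3758%

By parent–child attribution (R2), Mina Nakamura is treated as also owning Jonas Nakamura's interest in Larkspur Holdings Ltd, giving 66% + 34% = 100%.
By parent–child attribution (R2), Mina Nakamura is treated as also owning Jonas Nakamura's interest in Copperline Media Ltd, giving 32% + 19% = 51%.
Chain via Larkspur Holdings Ltd → Bluewater Group plc (R1): 100% × 49% × 12% = 5.88% of Ashford Mining NL.
Chain via Copperline Media Ltd → Clearview Manufacturing Inc. (R1): 51% × 49% × 42% = 10.4958% of Ashford Mining NL.
Aggregating (R3): 5.88% + 10.4958% = 16.3758%.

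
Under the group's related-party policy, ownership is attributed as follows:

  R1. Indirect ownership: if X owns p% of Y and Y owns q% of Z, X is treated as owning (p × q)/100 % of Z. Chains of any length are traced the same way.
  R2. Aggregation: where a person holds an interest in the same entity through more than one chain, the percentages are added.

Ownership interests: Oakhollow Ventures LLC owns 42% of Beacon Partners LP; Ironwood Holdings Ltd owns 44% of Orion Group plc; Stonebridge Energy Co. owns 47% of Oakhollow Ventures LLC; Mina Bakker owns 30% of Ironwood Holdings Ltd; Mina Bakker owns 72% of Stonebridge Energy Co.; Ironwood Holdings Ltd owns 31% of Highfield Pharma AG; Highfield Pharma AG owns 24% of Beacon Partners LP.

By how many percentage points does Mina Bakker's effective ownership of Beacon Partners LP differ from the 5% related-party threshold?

11.4448

Chain via Stonebridge Energy Co. → Oakhollow Ventures LLC (R1): 72% × 47% × 42% = 14.2128% of Beacon Partners LP.
Chain via Ironwood Holdings Ltd → Highfield Pharma AG (R1): 30% × 31% × 24% = 2.232% of Beacon Partners LP.
Aggregating (R2): 14.2128% + 2.232% = 16.4448%.
16.4448% exceeds the 5% threshold by 11.4448 percentage points.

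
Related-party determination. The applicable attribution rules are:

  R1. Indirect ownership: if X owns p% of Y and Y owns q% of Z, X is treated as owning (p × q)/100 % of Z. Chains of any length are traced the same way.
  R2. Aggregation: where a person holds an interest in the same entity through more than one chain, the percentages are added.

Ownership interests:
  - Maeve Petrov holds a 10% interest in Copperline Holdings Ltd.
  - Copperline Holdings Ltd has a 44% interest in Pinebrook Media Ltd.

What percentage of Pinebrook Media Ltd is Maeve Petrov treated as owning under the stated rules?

4.4%

Chain via Copperline Holdings Ltd (R1): 10% × 44% = 4.4% of Pinebrook Media Ltd.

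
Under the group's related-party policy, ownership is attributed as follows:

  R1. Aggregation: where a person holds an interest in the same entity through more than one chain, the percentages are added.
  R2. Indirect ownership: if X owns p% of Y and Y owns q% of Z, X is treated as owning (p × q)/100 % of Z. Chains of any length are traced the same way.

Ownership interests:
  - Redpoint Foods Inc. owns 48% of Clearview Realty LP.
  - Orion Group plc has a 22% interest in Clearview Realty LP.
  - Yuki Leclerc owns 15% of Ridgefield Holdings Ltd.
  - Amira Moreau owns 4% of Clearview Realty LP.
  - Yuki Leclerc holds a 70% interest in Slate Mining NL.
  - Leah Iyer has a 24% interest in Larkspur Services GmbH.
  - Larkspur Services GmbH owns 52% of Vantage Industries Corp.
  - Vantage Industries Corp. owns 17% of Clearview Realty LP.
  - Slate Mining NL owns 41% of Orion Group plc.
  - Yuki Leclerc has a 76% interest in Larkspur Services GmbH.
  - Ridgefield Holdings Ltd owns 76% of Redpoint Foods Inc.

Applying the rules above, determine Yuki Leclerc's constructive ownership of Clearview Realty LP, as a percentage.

Chain via Ridgefield Holdings Ltd → Redpoint Foods Inc. (R2): 15% × 76% × 48% = 5.472% of Clearview Realty LP.
Chain via Larkspur Services GmbH → Vantage Industries Corp. (R2): 76% × 52% × 17% = 6.7184% of Clearview Realty LP.
Chain via Slate Mining NL → Orion Group plc (R2): 70% × 41% × 22% = 6.314% of Clearview Realty LP.
Aggregating (R1): 5.472% + 6.7184% + 6.314% = 18.5044%.

18.5044%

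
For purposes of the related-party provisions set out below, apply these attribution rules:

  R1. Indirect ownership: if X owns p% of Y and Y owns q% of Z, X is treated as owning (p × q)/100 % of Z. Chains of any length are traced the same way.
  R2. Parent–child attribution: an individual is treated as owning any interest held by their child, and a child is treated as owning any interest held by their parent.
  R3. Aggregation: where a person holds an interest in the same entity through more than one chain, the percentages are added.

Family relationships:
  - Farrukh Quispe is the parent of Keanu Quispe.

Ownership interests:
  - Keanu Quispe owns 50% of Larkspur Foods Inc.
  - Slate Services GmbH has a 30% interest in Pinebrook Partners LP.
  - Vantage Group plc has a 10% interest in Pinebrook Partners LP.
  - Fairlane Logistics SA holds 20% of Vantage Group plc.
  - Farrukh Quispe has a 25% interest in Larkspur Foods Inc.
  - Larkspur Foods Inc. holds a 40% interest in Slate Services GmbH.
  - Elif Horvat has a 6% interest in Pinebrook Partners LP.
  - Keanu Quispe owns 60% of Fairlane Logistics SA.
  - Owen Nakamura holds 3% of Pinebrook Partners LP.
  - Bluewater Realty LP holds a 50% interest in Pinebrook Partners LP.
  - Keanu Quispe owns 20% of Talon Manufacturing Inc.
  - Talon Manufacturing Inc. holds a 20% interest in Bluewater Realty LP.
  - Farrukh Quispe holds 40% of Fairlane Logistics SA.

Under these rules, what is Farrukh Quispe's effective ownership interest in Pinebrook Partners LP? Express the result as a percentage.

13%

By parent–child attribution (R2), Farrukh Quispe is treated as also owning Keanu Quispe's interest in Fairlane Logistics SA, giving 40% + 60% = 100%.
By parent–child attribution (R2), Farrukh Quispe is treated as also owning Keanu Quispe's interest in Larkspur Foods Inc, giving 25% + 50% = 75%.
By parent–child attribution (R2), Farrukh Quispe is treated as owning Keanu Quispe's 20% interest in Talon Manufacturing Inc.
Chain via Fairlane Logistics SA → Vantage Group plc (R1): 100% × 20% × 10% = 2% of Pinebrook Partners LP.
Chain via Larkspur Foods Inc. → Slate Services GmbH (R1): 75% × 40% × 30% = 9% of Pinebrook Partners LP.
Chain via Talon Manufacturing Inc. → Bluewater Realty LP (R1): 20% × 20% × 50% = 2% of Pinebrook Partners LP.
Aggregating (R3): 2% + 9% + 2% = 13%.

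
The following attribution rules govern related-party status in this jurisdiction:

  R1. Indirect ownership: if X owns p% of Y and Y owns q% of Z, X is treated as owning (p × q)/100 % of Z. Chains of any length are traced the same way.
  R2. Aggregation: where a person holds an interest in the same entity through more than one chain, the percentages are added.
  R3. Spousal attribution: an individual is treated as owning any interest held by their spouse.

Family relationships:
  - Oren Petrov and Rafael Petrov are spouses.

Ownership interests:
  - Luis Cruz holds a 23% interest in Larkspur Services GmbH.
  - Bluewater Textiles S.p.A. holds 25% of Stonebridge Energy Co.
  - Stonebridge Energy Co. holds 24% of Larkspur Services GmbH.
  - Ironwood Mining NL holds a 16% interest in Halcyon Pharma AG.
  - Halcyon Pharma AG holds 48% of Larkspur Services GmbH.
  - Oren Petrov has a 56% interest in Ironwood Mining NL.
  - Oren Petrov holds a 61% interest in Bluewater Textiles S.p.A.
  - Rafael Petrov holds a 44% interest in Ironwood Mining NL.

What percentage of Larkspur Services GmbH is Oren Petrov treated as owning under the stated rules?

11.34%

By spousal attribution (R3), Oren Petrov is treated as also owning Rafael Petrov's interest in Ironwood Mining NL, giving 56% + 44% = 100%.
Chain via Ironwood Mining NL → Halcyon Pharma AG (R1): 100% × 16% × 48% = 7.68% of Larkspur Services GmbH.
Chain via Bluewater Textiles S.p.A. → Stonebridge Energy Co. (R1): 61% × 25% × 24% = 3.66% of Larkspur Services GmbH.
Aggregating (R2): 7.68% + 3.66% = 11.34%.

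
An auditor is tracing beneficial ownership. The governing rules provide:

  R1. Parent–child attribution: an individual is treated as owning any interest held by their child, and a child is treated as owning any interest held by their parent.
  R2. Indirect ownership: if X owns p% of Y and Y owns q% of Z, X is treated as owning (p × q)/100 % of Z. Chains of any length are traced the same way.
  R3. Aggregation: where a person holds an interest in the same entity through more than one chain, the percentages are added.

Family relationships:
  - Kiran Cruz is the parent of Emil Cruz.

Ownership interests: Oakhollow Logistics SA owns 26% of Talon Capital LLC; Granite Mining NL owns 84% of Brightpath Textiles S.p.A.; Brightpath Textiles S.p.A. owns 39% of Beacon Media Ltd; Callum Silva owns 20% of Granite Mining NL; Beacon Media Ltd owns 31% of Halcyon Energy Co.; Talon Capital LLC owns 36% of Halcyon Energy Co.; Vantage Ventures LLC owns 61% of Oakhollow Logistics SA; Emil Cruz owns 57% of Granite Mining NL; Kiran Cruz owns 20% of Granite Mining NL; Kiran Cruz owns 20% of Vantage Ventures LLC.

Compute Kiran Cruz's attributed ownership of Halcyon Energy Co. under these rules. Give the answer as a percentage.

By parent–child attribution (R1), Kiran Cruz is treated as also owning Emil Cruz's interest in Granite Mining NL, giving 20% + 57% = 77%.
Chain via Granite Mining NL → Brightpath Textiles S.p.A. → Beacon Media Ltd (R2): 77% × 84% × 39% × 31% = 7.819812% of Halcyon Energy Co.
Chain via Vantage Ventures LLC → Oakhollow Logistics SA → Talon Capital LLC (R2): 20% × 61% × 26% × 36% = 1.14192% of Halcyon Energy Co.
Aggregating (R3): 7.819812% + 1.14192% = 8.961732%.

8.961732%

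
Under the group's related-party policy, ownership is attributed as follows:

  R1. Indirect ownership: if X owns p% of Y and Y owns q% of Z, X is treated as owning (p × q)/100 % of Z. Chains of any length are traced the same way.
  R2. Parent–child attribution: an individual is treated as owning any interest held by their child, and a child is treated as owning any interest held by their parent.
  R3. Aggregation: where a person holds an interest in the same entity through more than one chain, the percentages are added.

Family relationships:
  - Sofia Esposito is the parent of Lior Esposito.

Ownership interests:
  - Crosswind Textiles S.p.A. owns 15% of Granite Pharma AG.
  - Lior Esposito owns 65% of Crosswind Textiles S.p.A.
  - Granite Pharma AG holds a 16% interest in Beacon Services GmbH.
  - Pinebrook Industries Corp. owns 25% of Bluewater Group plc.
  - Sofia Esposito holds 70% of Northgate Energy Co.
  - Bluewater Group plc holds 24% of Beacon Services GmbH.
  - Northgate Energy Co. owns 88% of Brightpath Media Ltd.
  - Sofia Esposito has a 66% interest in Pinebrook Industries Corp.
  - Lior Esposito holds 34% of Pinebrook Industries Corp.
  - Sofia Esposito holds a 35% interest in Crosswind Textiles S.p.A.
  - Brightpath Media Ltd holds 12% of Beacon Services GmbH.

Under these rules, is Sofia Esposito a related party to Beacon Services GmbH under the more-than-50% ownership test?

No

By parent–child attribution (R2), Sofia Esposito is treated as also owning Lior Esposito's interest in Pinebrook Industries Corp, giving 66% + 34% = 100%.
By parent–child attribution (R2), Sofia Esposito is treated as also owning Lior Esposito's interest in Crosswind Textiles S.p.A, giving 35% + 65% = 100%.
Chain via Pinebrook Industries Corp. → Bluewater Group plc (R1): 100% × 25% × 24% = 6% of Beacon Services GmbH.
Chain via Northgate Energy Co. → Brightpath Media Ltd (R1): 70% × 88% × 12% = 7.392% of Beacon Services GmbH.
Chain via Crosswind Textiles S.p.A. → Granite Pharma AG (R1): 100% × 15% × 16% = 2.4% of Beacon Services GmbH.
Aggregating (R3): 6% + 7.392% + 2.4% = 15.792%.
15.792% does not exceed the 50% threshold, so Sofia is not a related party to Beacon Services GmbH.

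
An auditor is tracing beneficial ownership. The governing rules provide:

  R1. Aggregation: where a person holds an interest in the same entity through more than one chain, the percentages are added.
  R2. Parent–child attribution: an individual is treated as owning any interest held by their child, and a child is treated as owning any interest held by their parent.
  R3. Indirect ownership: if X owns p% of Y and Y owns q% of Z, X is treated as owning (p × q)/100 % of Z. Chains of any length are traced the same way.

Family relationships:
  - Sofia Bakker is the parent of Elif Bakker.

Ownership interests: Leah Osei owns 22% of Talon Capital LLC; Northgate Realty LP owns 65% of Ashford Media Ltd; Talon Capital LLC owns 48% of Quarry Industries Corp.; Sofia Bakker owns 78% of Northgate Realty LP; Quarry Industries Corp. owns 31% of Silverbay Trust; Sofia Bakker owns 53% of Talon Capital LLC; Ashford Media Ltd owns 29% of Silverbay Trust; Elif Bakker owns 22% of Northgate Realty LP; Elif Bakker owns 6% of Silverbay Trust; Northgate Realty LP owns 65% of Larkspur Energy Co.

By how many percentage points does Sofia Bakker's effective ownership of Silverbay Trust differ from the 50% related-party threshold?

17.2636

By parent–child attribution (R2), Sofia Bakker is treated as also owning Elif Bakker's interest in Northgate Realty LP, giving 78% + 22% = 100%.
By parent–child attribution (R2), Sofia Bakker is treated as owning Elif Bakker's 6% interest in Silverbay Trust.
Chain via Northgate Realty LP → Ashford Media Ltd (R3): 100% × 65% × 29% = 18.85% of Silverbay Trust.
Chain via Talon Capital LLC → Quarry Industries Corp. (R3): 53% × 48% × 31% = 7.8864% of Silverbay Trust.
Direct interest in Silverbay Trust: 6%.
Aggregating (R1): 18.85% + 7.8864% + 6% = 32.7364%.
32.7364% falls short of the 50% threshold by 17.2636 percentage points.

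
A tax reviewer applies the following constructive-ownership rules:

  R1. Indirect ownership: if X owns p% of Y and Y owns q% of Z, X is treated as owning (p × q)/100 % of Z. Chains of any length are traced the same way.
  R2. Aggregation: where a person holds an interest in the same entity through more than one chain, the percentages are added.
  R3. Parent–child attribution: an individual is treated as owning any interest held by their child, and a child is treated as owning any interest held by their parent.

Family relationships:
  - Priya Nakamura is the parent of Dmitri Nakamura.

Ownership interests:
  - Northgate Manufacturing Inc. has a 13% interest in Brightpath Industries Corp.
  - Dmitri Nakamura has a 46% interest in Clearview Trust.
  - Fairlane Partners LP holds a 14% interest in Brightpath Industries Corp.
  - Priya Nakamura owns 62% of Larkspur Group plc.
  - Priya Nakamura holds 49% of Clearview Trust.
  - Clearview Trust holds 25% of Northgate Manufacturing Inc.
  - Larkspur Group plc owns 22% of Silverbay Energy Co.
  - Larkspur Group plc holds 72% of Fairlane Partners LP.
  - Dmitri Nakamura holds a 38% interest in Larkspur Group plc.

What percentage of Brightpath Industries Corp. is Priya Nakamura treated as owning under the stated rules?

By parent–child attribution (R3), Priya Nakamura is treated as also owning Dmitri Nakamura's interest in Larkspur Group plc, giving 62% + 38% = 100%.
By parent–child attribution (R3), Priya Nakamura is treated as also owning Dmitri Nakamura's interest in Clearview Trust, giving 49% + 46% = 95%.
Chain via Larkspur Group plc → Fairlane Partners LP (R1): 100% × 72% × 14% = 10.08% of Brightpath Industries Corp.
Chain via Clearview Trust → Northgate Manufacturing Inc. (R1): 95% × 25% × 13% = 3.0875% of Brightpath Industries Corp.
Aggregating (R2): 10.08% + 3.0875% = 13.1675%.

13.1675%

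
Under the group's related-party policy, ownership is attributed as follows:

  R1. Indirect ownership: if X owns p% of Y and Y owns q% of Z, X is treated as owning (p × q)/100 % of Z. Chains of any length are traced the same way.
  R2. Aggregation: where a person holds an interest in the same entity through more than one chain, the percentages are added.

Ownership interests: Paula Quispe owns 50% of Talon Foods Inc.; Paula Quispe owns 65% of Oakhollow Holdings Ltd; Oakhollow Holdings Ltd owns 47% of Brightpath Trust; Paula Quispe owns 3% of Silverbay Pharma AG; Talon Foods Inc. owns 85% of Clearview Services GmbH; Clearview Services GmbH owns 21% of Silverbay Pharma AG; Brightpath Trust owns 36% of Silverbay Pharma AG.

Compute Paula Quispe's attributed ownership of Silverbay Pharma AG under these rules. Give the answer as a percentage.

Chain via Oakhollow Holdings Ltd → Brightpath Trust (R1): 65% × 47% × 36% = 10.998% of Silverbay Pharma AG.
Chain via Talon Foods Inc. → Clearview Services GmbH (R1): 50% × 85% × 21% = 8.925% of Silverbay Pharma AG.
Direct interest in Silverbay Pharma AG: 3%.
Aggregating (R2): 10.998% + 8.925% + 3% = 22.923%.

22.923%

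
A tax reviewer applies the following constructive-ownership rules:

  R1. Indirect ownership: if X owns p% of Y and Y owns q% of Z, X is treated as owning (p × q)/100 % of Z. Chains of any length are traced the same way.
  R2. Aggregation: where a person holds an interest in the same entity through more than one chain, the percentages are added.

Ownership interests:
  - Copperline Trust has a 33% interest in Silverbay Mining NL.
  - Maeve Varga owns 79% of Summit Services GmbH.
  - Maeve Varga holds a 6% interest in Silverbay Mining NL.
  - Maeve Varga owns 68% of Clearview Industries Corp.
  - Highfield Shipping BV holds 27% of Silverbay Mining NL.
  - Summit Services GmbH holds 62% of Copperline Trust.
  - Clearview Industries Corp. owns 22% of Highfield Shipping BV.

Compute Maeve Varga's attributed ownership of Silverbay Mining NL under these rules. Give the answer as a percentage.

Chain via Clearview Industries Corp. → Highfield Shipping BV (R1): 68% × 22% × 27% = 4.0392% of Silverbay Mining NL.
Chain via Summit Services GmbH → Copperline Trust (R1): 79% × 62% × 33% = 16.1634% of Silverbay Mining NL.
Direct interest in Silverbay Mining NL: 6%.
Aggregating (R2): 4.0392% + 16.1634% + 6% = 26.2026%.

26.2026%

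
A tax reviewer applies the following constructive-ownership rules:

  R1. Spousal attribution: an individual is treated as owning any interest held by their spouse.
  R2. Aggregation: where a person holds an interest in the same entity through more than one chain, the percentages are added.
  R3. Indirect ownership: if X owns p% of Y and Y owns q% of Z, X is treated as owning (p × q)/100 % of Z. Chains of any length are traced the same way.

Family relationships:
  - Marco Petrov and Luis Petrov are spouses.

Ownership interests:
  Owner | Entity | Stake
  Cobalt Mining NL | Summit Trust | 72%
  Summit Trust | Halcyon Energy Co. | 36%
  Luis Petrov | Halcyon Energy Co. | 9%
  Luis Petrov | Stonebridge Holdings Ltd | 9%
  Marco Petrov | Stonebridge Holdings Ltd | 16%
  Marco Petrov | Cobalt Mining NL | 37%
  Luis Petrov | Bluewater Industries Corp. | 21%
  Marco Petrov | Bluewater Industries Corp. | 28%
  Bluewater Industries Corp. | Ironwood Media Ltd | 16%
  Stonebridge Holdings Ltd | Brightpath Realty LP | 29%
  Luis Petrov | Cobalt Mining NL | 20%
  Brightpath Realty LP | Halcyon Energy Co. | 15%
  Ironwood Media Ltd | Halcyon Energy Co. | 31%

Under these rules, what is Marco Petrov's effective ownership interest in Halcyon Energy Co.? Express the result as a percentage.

27.2923%

By spousal attribution (R1), Marco Petrov is treated as also owning Luis Petrov's interest in Stonebridge Holdings Ltd, giving 16% + 9% = 25%.
By spousal attribution (R1), Marco Petrov is treated as also owning Luis Petrov's interest in Bluewater Industries Corp, giving 28% + 21% = 49%.
By spousal attribution (R1), Marco Petrov is treated as also owning Luis Petrov's interest in Cobalt Mining NL, giving 37% + 20% = 57%.
By spousal attribution (R1), Marco Petrov is treated as owning Luis Petrov's 9% interest in Halcyon Energy Co.
Chain via Stonebridge Holdings Ltd → Brightpath Realty LP (R3): 25% × 29% × 15% = 1.0875% of Halcyon Energy Co.
Chain via Bluewater Industries Corp. → Ironwood Media Ltd (R3): 49% × 16% × 31% = 2.4304% of Halcyon Energy Co.
Chain via Cobalt Mining NL → Summit Trust (R3): 57% × 72% × 36% = 14.7744% of Halcyon Energy Co.
Direct interest in Halcyon Energy Co: 9%.
Aggregating (R2): 1.0875% + 2.4304% + 14.7744% + 9% = 27.2923%.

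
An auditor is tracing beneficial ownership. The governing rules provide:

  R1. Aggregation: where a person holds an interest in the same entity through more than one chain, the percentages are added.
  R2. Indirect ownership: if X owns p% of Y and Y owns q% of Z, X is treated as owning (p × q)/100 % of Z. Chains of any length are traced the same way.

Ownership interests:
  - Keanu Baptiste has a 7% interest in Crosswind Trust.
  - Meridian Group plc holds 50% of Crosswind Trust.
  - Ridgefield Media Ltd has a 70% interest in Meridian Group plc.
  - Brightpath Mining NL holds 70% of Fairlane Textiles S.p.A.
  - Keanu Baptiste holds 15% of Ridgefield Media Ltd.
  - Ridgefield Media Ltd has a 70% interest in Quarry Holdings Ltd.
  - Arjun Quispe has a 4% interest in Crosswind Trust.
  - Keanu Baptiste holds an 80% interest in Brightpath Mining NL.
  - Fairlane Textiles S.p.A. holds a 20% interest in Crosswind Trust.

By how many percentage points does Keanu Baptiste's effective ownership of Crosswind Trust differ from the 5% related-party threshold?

18.45

Chain via Brightpath Mining NL → Fairlane Textiles S.p.A. (R2): 80% × 70% × 20% = 11.2% of Crosswind Trust.
Chain via Ridgefield Media Ltd → Meridian Group plc (R2): 15% × 70% × 50% = 5.25% of Crosswind Trust.
Direct interest in Crosswind Trust: 7%.
Aggregating (R1): 11.2% + 5.25% + 7% = 23.45%.
23.45% exceeds the 5% threshold by 18.45 percentage points.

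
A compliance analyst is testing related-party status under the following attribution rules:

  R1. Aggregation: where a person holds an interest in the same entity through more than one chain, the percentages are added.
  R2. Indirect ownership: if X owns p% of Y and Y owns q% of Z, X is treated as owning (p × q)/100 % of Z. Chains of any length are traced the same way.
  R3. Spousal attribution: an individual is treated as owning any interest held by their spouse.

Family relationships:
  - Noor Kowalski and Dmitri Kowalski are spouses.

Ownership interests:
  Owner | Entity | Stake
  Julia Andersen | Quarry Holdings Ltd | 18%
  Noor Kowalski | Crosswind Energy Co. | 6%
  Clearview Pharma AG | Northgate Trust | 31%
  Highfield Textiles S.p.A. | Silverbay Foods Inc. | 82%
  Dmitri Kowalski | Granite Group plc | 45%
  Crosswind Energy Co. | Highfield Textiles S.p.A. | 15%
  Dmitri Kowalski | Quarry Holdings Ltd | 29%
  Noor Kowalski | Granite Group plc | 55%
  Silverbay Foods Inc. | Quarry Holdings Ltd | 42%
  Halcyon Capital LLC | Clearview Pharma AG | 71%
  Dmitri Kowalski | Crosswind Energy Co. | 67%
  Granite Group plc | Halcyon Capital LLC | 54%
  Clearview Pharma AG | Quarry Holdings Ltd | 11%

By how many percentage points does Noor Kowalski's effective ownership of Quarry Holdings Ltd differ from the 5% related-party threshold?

By spousal attribution (R3), Noor Kowalski is treated as also owning Dmitri Kowalski's interest in Granite Group plc, giving 55% + 45% = 100%.
By spousal attribution (R3), Noor Kowalski is treated as also owning Dmitri Kowalski's interest in Crosswind Energy Co, giving 6% + 67% = 73%.
By spousal attribution (R3), Noor Kowalski is treated as owning Dmitri Kowalski's 29% interest in Quarry Holdings Ltd.
Chain via Granite Group plc → Halcyon Capital LLC → Clearview Pharma AG (R2): 100% × 54% × 71% × 11% = 4.2174% of Quarry Holdings Ltd.
Chain via Crosswind Energy Co. → Highfield Textiles S.p.A. → Silverbay Foods Inc. (R2): 73% × 15% × 82% × 42% = 3.77118% of Quarry Holdings Ltd.
Direct interest in Quarry Holdings Ltd: 29%.
Aggregating (R1): 4.2174% + 3.77118% + 29% = 36.98858%.
36.98858% exceeds the 5% threshold by 31.98858 percentage points.

31.98858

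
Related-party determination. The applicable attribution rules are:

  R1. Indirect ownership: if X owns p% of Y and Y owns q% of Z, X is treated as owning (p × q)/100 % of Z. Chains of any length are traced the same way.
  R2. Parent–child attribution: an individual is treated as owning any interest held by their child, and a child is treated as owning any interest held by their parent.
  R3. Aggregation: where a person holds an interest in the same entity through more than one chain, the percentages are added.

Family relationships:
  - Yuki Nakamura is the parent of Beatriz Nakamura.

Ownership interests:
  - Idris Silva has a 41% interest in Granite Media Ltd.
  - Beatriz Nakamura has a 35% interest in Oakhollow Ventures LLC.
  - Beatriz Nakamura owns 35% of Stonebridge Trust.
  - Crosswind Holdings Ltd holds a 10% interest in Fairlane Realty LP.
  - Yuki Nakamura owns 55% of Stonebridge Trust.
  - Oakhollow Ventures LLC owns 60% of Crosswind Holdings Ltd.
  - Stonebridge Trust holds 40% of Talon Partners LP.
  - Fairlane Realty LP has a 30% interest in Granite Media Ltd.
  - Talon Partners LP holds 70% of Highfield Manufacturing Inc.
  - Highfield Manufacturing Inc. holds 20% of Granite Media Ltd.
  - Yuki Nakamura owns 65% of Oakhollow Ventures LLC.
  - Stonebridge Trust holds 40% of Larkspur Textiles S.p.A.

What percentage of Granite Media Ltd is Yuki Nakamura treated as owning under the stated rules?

By parent–child attribution (R2), Yuki Nakamura is treated as also owning Beatriz Nakamura's interest in Oakhollow Ventures LLC, giving 65% + 35% = 100%.
By parent–child attribution (R2), Yuki Nakamura is treated as also owning Beatriz Nakamura's interest in Stonebridge Trust, giving 55% + 35% = 90%.
Chain via Oakhollow Ventures LLC → Crosswind Holdings Ltd → Fairlane Realty LP (R1): 100% × 60% × 10% × 30% = 1.8% of Granite Media Ltd.
Chain via Stonebridge Trust → Talon Partners LP → Highfield Manufacturing Inc. (R1): 90% × 40% × 70% × 20% = 5.04% of Granite Media Ltd.
Aggregating (R3): 1.8% + 5.04% = 6.84%.

6.84%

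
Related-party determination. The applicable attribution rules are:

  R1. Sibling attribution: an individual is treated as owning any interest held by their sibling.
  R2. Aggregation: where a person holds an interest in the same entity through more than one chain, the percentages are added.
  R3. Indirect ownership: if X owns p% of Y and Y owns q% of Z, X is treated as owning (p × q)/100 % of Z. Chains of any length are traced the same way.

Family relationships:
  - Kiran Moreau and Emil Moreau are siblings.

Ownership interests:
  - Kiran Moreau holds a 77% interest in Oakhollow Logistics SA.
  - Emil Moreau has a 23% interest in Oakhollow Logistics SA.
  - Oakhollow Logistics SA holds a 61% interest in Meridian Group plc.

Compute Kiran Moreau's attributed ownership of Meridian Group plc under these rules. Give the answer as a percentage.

By sibling attribution (R1), Kiran Moreau is treated as also owning Emil Moreau's interest in Oakhollow Logistics SA, giving 77% + 23% = 100%.
Chain via Oakhollow Logistics SA (R3): 100% × 61% = 61% of Meridian Group plc.

61%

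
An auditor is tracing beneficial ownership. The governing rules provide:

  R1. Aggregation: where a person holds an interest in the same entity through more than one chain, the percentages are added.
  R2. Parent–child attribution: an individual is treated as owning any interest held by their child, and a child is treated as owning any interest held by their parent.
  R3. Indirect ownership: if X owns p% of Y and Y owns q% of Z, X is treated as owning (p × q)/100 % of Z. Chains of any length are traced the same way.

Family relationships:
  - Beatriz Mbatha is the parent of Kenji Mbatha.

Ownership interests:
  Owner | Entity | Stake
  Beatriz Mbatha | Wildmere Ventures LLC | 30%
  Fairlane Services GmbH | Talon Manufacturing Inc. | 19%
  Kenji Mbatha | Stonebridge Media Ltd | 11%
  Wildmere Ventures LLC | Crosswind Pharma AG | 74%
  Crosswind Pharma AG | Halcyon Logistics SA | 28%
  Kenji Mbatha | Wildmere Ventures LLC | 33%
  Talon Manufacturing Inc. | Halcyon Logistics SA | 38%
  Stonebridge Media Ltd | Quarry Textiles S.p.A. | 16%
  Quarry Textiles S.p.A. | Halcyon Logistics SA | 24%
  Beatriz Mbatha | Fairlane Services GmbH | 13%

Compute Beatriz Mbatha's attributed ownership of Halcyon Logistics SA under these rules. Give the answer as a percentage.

14.4146%

By parent–child attribution (R2), Beatriz Mbatha is treated as also owning Kenji Mbatha's interest in Wildmere Ventures LLC, giving 30% + 33% = 63%.
By parent–child attribution (R2), Beatriz Mbatha is treated as owning Kenji Mbatha's 11% interest in Stonebridge Media Ltd.
Chain via Wildmere Ventures LLC → Crosswind Pharma AG (R3): 63% × 74% × 28% = 13.0536% of Halcyon Logistics SA.
Chain via Fairlane Services GmbH → Talon Manufacturing Inc. (R3): 13% × 19% × 38% = 0.9386% of Halcyon Logistics SA.
Chain via Stonebridge Media Ltd → Quarry Textiles S.p.A. (R3): 11% × 16% × 24% = 0.4224% of Halcyon Logistics SA.
Aggregating (R1): 13.0536% + 0.9386% + 0.4224% = 14.4146%.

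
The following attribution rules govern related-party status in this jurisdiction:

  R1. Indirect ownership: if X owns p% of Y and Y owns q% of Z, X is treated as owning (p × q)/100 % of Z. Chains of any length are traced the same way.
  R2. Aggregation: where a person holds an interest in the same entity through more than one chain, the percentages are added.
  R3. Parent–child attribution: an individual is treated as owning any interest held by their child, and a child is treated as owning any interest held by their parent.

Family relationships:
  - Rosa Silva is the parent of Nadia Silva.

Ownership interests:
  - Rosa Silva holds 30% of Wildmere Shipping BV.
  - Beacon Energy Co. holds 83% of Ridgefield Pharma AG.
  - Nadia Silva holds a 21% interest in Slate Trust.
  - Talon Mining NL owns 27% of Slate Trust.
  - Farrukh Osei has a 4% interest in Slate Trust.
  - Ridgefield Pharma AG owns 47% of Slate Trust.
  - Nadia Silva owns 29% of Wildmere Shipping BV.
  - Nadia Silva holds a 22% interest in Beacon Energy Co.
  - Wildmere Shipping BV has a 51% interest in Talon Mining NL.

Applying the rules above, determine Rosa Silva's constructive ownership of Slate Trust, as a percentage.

By parent–child attribution (R3), Rosa Silva is treated as also owning Nadia Silva's interest in Wildmere Shipping BV, giving 30% + 29% = 59%.
By parent–child attribution (R3), Rosa Silva is treated as owning Nadia Silva's 22% interest in Beacon Energy Co.
By parent–child attribution (R3), Rosa Silva is treated as owning Nadia Silva's 21% interest in Slate Trust.
Chain via Wildmere Shipping BV → Talon Mining NL (R1): 59% × 51% × 27% = 8.1243% of Slate Trust.
Chain via Beacon Energy Co. → Ridgefield Pharma AG (R1): 22% × 83% × 47% = 8.5822% of Slate Trust.
Direct interest in Slate Trust: 21%.
Aggregating (R2): 8.1243% + 8.5822% + 21% = 37.7065%.

37.7065%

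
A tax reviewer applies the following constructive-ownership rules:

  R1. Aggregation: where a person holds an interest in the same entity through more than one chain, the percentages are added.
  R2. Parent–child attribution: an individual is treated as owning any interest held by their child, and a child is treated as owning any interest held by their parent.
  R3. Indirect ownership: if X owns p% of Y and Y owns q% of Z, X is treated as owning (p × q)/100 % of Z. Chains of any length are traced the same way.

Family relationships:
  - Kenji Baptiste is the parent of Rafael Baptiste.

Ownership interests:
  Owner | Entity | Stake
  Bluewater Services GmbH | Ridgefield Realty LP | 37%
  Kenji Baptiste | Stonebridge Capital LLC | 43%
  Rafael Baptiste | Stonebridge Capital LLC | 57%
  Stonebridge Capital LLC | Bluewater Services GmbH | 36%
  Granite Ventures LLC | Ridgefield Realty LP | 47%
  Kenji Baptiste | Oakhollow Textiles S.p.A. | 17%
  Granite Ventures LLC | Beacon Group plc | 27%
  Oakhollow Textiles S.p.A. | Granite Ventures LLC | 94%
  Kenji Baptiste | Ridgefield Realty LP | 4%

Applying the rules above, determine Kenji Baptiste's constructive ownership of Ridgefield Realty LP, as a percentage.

24.8306%

By parent–child attribution (R2), Kenji Baptiste is treated as also owning Rafael Baptiste's interest in Stonebridge Capital LLC, giving 43% + 57% = 100%.
Chain via Oakhollow Textiles S.p.A. → Granite Ventures LLC (R3): 17% × 94% × 47% = 7.5106% of Ridgefield Realty LP.
Chain via Stonebridge Capital LLC → Bluewater Services GmbH (R3): 100% × 36% × 37% = 13.32% of Ridgefield Realty LP.
Direct interest in Ridgefield Realty LP: 4%.
Aggregating (R1): 7.5106% + 13.32% + 4% = 24.8306%.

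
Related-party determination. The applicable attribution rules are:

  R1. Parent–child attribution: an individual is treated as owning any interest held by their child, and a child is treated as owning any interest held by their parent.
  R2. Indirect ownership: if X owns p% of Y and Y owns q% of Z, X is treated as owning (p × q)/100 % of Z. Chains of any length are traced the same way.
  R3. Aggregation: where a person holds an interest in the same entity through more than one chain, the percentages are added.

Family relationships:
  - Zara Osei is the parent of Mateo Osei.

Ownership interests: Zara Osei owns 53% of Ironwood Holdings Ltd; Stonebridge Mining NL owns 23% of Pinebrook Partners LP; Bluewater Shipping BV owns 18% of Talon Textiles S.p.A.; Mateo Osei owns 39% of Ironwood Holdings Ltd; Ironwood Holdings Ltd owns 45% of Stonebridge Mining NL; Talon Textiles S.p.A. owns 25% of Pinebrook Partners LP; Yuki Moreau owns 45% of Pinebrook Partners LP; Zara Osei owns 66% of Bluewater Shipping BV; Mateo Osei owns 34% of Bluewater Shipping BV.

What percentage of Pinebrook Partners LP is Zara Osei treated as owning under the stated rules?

By parent–child attribution (R1), Zara Osei is treated as also owning Mateo Osei's interest in Bluewater Shipping BV, giving 66% + 34% = 100%.
By parent–child attribution (R1), Zara Osei is treated as also owning Mateo Osei's interest in Ironwood Holdings Ltd, giving 53% + 39% = 92%.
Chain via Bluewater Shipping BV → Talon Textiles S.p.A. (R2): 100% × 18% × 25% = 4.5% of Pinebrook Partners LP.
Chain via Ironwood Holdings Ltd → Stonebridge Mining NL (R2): 92% × 45% × 23% = 9.522% of Pinebrook Partners LP.
Aggregating (R3): 4.5% + 9.522% = 14.022%.

14.022%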